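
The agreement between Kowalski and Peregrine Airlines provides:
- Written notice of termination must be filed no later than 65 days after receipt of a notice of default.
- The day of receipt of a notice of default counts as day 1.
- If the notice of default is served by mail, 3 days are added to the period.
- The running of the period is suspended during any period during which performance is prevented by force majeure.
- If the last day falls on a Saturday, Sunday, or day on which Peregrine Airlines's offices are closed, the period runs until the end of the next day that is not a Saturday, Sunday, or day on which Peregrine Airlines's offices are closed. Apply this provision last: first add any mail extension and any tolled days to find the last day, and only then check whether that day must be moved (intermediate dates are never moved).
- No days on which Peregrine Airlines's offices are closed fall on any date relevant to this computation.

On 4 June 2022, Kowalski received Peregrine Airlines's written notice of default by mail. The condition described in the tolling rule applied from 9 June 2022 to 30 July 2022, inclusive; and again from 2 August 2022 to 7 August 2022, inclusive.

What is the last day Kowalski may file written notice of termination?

October 7, 2022

Counting 4 June 2022 as day 1, day 65 is August 7, 2022.
Service was by mail, adding 3 days: August 7, 2022 + 3 days = August 10, 2022.
From June 9, 2022 through July 30, 2022 inclusive is 52 days; tolling adds 52 days: August 10, 2022 + 52 days = October 1, 2022.
From August 2, 2022 through August 7, 2022 inclusive is 6 days; tolling adds 6 days: October 1, 2022 + 6 days = October 7, 2022.
October 7, 2022 is a Friday and not a day on which Peregrine Airlines's offices are closed, so no extension applies.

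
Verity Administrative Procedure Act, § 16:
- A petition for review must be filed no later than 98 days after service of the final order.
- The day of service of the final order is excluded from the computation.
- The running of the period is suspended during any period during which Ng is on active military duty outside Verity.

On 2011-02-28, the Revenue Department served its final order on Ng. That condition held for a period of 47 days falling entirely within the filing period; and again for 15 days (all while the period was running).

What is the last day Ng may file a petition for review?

August 7, 2011

98 days after 2011-02-28 is June 6, 2011.
Tolling adds 47 days: June 6, 2011 + 47 days = July 23, 2011.
Tolling adds 15 days: July 23, 2011 + 15 days = August 7, 2011.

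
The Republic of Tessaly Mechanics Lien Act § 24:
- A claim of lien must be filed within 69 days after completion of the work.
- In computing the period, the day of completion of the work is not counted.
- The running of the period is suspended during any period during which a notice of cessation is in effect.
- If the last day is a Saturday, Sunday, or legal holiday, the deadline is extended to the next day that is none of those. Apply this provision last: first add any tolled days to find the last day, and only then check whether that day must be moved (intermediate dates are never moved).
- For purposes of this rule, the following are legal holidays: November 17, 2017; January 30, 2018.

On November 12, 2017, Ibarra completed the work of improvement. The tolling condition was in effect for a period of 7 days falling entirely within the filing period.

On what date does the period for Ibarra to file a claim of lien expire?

January 29, 2018

69 days after November 12, 2017 is January 20, 2018.
Tolling adds 7 days: January 20, 2018 + 7 days = January 27, 2018.
January 27, 2018 is Saturday; January 28, 2018 is Sunday. The next qualifying day is January 29, 2018.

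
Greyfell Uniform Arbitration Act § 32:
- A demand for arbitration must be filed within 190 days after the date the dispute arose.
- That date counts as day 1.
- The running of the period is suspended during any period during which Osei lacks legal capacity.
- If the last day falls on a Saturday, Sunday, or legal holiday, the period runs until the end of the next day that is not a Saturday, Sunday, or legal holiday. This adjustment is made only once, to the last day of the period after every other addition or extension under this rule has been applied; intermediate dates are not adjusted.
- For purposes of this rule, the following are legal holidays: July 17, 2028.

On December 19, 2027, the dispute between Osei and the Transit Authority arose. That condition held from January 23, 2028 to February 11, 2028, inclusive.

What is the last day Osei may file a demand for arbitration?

July 18, 2028

Counting December 19, 2027 as day 1, day 190 is June 25, 2028.
From January 23, 2028 through February 11, 2028 inclusive is 20 days; tolling adds 20 days: June 25, 2028 + 20 days = July 15, 2028.
July 15, 2028 is Saturday; July 16, 2028 is Sunday; July 17, 2028 is a listed holiday. The next qualifying day is July 18, 2028.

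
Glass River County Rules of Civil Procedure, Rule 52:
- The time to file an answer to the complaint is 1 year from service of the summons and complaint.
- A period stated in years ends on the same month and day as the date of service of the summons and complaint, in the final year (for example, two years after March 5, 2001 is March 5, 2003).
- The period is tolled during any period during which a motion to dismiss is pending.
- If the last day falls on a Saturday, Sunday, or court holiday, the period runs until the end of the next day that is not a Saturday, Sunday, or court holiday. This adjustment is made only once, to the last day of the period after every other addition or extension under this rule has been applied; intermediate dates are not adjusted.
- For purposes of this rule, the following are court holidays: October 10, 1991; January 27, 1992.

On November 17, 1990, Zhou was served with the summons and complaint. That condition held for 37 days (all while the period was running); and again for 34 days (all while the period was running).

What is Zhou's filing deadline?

1 year after November 17, 1990 is November 17, 1991.
Tolling adds 37 days: November 17, 1991 + 37 days = December 24, 1991.
Tolling adds 34 days: December 24, 1991 + 34 days = January 27, 1992.
January 27, 1992 is a listed holiday. The next qualifying day is January 28, 1992.

January 28, 1992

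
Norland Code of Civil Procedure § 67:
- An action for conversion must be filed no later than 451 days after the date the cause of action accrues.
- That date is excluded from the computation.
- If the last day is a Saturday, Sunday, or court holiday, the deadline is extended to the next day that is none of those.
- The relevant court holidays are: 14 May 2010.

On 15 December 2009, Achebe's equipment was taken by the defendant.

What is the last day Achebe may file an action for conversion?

March 11, 2011

451 days after 15 December 2009 is March 11, 2011.
March 11, 2011 is a Friday and not a court holiday, so no extension applies.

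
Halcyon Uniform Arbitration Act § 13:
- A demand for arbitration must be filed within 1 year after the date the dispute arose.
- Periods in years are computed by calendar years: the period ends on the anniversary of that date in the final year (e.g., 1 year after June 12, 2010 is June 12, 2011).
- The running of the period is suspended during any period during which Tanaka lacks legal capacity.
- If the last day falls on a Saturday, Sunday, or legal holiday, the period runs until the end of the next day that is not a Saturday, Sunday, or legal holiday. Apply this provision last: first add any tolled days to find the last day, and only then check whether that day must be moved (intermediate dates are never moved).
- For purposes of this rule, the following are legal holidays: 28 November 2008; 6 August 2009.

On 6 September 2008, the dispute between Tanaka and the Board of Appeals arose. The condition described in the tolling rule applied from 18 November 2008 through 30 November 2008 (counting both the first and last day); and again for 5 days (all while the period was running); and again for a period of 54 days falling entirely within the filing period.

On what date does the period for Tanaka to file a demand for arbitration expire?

1 year after 6 September 2008 is September 6, 2009.
From November 18, 2008 through November 30, 2008 inclusive is 13 days; tolling adds 13 days: September 6, 2009 + 13 days = September 19, 2009.
Tolling adds 5 days: September 19, 2009 + 5 days = September 24, 2009.
Tolling adds 54 days: September 24, 2009 + 54 days = November 17, 2009.
November 17, 2009 is a Tuesday and not a legal holiday, so no extension applies.

November 17, 2009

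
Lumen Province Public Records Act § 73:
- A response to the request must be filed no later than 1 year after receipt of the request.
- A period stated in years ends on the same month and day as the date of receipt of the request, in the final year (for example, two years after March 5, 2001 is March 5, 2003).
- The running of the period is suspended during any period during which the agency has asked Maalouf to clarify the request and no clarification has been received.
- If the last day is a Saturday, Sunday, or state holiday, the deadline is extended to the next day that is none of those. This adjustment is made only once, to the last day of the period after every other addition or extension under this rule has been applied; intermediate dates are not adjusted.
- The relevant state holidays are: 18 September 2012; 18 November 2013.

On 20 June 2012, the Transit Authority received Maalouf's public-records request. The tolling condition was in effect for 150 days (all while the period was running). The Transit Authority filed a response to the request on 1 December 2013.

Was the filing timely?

1 year after 20 June 2012 is June 20, 2013.
Tolling adds 150 days: June 20, 2013 + 150 days = November 17, 2013.
November 17, 2013 is Sunday; November 18, 2013 is a listed holiday. The next qualifying day is November 19, 2013.
The deadline is November 19, 2013; the filing on December 1, 2013 is after that date.

No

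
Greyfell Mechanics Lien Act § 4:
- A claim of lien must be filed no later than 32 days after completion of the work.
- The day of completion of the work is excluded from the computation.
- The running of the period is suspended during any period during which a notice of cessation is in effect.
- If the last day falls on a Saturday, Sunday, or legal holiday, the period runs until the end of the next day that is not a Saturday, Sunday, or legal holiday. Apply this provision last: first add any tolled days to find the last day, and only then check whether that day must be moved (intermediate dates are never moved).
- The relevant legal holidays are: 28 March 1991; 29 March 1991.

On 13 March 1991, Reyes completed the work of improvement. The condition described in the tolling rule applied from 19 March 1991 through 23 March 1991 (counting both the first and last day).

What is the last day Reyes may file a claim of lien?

April 19, 1991

32 days after 13 March 1991 is April 14, 1991.
From March 19, 1991 through March 23, 1991 inclusive is 5 days; tolling adds 5 days: April 14, 1991 + 5 days = April 19, 1991.
April 19, 1991 is a Friday and not a legal holiday, so no extension applies.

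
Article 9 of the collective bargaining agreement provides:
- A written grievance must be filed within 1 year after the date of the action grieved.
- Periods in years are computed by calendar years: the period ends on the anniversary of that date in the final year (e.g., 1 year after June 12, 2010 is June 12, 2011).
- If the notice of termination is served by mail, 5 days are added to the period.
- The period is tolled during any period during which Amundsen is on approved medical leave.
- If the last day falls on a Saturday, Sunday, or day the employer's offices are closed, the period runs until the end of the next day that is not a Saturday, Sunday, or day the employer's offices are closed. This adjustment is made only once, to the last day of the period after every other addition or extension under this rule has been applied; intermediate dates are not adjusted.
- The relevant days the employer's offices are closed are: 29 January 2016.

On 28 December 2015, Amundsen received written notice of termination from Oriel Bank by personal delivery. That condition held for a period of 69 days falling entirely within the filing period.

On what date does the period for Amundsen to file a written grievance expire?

March 7, 2017

1 year after 28 December 2015 is December 28, 2016.
Service was not by mail, so no mail extension applies.
Tolling adds 69 days: December 28, 2016 + 69 days = March 7, 2017.
March 7, 2017 is a Tuesday and not a day the employer's offices are closed, so no extension applies.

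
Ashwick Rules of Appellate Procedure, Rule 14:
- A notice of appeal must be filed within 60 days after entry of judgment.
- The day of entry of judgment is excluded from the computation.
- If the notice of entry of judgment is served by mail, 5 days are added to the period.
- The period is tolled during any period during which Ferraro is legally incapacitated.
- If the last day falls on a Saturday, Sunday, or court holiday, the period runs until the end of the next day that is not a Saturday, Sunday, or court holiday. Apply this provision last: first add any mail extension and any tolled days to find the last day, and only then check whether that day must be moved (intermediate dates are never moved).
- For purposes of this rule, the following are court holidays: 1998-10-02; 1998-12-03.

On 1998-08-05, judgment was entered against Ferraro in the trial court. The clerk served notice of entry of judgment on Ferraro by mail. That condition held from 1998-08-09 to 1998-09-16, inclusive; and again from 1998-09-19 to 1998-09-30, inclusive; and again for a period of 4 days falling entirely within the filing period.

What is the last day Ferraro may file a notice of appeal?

December 4, 1998

60 days after 1998-08-05 is October 4, 1998.
Service was by mail, adding 5 days: October 4, 1998 + 5 days = October 9, 1998.
From August 9, 1998 through September 16, 1998 inclusive is 39 days; tolling adds 39 days: October 9, 1998 + 39 days = November 17, 1998.
From September 19, 1998 through September 30, 1998 inclusive is 12 days; tolling adds 12 days: November 17, 1998 + 12 days = November 29, 1998.
Tolling adds 4 days: November 29, 1998 + 4 days = December 3, 1998.
December 3, 1998 is a listed holiday. The next qualifying day is December 4, 1998.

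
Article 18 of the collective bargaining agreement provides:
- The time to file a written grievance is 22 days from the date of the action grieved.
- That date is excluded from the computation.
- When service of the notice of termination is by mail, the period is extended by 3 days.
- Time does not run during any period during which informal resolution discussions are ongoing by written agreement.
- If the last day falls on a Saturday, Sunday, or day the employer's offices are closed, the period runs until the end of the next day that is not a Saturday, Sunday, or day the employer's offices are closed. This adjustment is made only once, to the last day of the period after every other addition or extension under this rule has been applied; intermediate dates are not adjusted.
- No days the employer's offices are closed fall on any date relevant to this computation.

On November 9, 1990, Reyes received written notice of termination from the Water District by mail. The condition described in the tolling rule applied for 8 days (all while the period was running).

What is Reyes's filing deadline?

December 12, 1990

22 days after November 9, 1990 is December 1, 1990.
Service was by mail, adding 3 days: December 1, 1990 + 3 days = December 4, 1990.
Tolling adds 8 days: December 4, 1990 + 8 days = December 12, 1990.
December 12, 1990 is a Wednesday and not a day the employer's offices are closed, so no extension applies.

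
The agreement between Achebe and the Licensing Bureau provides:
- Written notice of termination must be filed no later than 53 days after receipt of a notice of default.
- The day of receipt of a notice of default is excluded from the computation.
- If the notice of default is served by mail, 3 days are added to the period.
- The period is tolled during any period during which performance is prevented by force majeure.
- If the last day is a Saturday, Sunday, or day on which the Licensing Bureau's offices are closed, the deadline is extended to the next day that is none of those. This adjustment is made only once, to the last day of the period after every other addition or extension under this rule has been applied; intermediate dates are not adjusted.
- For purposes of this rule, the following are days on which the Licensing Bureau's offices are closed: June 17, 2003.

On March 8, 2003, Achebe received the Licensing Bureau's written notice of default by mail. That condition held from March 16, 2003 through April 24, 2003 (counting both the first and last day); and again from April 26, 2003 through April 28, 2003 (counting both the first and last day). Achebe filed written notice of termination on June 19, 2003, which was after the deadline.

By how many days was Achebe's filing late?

53 days after March 8, 2003 is April 30, 2003.
Service was by mail, adding 3 days: April 30, 2003 + 3 days = May 3, 2003.
From March 16, 2003 through April 24, 2003 inclusive is 40 days; tolling adds 40 days: May 3, 2003 + 40 days = June 12, 2003.
From April 26, 2003 through April 28, 2003 inclusive is 3 days; tolling adds 3 days: June 12, 2003 + 3 days = June 15, 2003.
June 15, 2003 is Sunday. The next qualifying day is June 16, 2003.
The deadline is June 16, 2003; from June 16, 2003 to June 19, 2003 is 3 days.

3 days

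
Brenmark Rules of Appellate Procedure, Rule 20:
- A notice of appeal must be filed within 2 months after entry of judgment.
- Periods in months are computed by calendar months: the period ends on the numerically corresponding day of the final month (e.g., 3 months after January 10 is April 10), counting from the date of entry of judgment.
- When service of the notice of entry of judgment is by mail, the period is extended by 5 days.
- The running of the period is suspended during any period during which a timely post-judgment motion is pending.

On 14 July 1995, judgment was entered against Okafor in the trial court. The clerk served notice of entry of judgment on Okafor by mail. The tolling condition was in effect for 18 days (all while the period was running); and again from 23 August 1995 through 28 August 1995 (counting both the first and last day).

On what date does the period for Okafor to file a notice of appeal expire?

October 13, 1995

2 months after 14 July 1995 is September 14, 1995.
Service was by mail, adding 5 days: September 14, 1995 + 5 days = September 19, 1995.
Tolling adds 18 days: September 19, 1995 + 18 days = October 7, 1995.
From August 23, 1995 through August 28, 1995 inclusive is 6 days; tolling adds 6 days: October 7, 1995 + 6 days = October 13, 1995.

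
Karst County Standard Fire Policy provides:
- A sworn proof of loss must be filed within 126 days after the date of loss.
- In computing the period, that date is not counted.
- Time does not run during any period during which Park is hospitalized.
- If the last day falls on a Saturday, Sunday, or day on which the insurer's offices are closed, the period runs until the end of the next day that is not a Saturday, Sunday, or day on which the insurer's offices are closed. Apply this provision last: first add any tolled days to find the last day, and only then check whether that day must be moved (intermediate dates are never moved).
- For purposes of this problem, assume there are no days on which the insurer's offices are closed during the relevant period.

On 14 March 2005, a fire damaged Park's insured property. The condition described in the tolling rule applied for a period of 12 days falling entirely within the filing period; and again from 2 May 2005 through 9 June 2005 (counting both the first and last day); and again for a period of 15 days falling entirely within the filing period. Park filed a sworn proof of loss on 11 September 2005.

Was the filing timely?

126 days after 14 March 2005 is July 18, 2005.
Tolling adds 12 days: July 18, 2005 + 12 days = July 30, 2005.
From May 2, 2005 through June 9, 2005 inclusive is 39 days; tolling adds 39 days: July 30, 2005 + 39 days = September 7, 2005.
Tolling adds 15 days: September 7, 2005 + 15 days = September 22, 2005.
September 22, 2005 is a Thursday and not a day on which the insurer's offices are closed, so no extension applies.
The deadline is September 22, 2005; the filing on September 11, 2005 is on or before that date.

Yes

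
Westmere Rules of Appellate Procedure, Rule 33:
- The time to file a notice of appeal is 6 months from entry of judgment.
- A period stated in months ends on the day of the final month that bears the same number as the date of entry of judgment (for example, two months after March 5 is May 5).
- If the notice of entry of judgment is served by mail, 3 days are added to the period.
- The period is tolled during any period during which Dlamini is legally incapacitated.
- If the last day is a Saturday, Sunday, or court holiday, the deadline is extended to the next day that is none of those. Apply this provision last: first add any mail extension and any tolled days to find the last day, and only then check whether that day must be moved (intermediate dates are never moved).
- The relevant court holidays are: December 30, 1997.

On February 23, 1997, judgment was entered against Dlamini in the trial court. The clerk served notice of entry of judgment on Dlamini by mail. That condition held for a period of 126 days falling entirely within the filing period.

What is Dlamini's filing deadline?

6 months after February 23, 1997 is August 23, 1997.
Service was by mail, adding 3 days: August 23, 1997 + 3 days = August 26, 1997.
Tolling adds 126 days: August 26, 1997 + 126 days = December 30, 1997.
December 30, 1997 is a listed holiday. The next qualifying day is December 31, 1997.

December 31, 1997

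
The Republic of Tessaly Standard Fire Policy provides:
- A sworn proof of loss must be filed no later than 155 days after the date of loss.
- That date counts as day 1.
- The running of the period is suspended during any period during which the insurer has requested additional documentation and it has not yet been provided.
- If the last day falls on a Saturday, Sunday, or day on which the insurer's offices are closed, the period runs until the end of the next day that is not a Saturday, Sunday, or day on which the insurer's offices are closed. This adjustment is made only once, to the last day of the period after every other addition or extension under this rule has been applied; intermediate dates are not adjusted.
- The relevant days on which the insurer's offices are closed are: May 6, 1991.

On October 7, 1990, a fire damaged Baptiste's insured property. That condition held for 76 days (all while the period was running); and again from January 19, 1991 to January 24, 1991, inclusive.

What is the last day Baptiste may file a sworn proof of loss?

Counting October 7, 1990 as day 1, day 155 is March 10, 1991.
Tolling adds 76 days: March 10, 1991 + 76 days = May 25, 1991.
From January 19, 1991 through January 24, 1991 inclusive is 6 days; tolling adds 6 days: May 25, 1991 + 6 days = May 31, 1991.
May 31, 1991 is a Friday and not a day on which the insurer's offices are closed, so no extension applies.

May 31, 1991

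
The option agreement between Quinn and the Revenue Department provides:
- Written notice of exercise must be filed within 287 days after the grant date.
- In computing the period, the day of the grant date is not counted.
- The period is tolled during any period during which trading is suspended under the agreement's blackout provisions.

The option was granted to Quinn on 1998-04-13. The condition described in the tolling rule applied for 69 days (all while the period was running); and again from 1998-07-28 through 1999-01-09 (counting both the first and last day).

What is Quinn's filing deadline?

September 17, 1999

287 days after 1998-04-13 is January 25, 1999.
Tolling adds 69 days: January 25, 1999 + 69 days = April 4, 1999.
From July 28, 1998 through January 9, 1999 inclusive is 166 days; tolling adds 166 days: April 4, 1999 + 166 days = September 17, 1999.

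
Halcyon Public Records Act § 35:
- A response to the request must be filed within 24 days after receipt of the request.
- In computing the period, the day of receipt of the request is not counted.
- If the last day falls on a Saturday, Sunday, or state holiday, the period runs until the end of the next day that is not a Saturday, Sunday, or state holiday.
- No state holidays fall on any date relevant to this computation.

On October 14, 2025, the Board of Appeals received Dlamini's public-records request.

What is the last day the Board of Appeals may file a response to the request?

November 7, 2025

24 days after October 14, 2025 is November 7, 2025.
November 7, 2025 is a Friday and not a state holiday, so no extension applies.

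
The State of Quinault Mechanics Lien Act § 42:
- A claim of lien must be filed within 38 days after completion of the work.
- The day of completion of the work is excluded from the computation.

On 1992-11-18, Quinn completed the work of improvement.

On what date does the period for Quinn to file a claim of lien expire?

38 days after 1992-11-18 is December 26, 1992.

December 26, 1992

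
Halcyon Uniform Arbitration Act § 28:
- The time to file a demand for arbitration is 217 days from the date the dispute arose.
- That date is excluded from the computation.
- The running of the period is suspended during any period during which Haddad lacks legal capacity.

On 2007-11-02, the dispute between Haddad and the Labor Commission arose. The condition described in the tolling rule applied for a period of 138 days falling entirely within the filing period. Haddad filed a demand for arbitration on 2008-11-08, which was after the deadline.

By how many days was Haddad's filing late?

217 days after 2007-11-02 is June 6, 2008.
Tolling adds 138 days: June 6, 2008 + 138 days = October 22, 2008.
The deadline is October 22, 2008; from October 22, 2008 to November 8, 2008 is 17 days.

17 days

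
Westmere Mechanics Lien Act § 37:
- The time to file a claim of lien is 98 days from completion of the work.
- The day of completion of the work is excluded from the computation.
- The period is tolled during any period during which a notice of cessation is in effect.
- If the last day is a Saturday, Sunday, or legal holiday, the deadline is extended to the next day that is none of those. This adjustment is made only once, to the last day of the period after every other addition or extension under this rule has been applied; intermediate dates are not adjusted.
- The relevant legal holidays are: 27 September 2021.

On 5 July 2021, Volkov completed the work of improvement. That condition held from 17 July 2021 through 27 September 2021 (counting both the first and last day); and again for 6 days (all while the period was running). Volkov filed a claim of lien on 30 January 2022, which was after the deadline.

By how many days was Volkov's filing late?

32 days

98 days after 5 July 2021 is October 11, 2021.
From July 17, 2021 through September 27, 2021 inclusive is 73 days; tolling adds 73 days: October 11, 2021 + 73 days = December 23, 2021.
Tolling adds 6 days: December 23, 2021 + 6 days = December 29, 2021.
December 29, 2021 is a Wednesday and not a legal holiday, so no extension applies.
The deadline is December 29, 2021; from December 29, 2021 to January 30, 2022 is 32 days.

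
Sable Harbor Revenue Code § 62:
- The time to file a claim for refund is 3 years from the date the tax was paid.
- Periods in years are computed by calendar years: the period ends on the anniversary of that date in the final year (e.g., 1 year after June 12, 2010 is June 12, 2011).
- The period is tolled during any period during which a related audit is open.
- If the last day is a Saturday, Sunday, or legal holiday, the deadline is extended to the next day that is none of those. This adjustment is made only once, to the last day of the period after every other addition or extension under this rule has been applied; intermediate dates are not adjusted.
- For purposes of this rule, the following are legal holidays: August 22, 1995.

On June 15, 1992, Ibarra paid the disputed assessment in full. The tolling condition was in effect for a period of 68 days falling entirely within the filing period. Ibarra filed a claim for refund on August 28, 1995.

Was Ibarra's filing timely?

3 years after June 15, 1992 is June 15, 1995.
Tolling adds 68 days: June 15, 1995 + 68 days = August 22, 1995.
August 22, 1995 is a listed holiday. The next qualifying day is August 23, 1995.
The deadline is August 23, 1995; the filing on August 28, 1995 is after that date.

No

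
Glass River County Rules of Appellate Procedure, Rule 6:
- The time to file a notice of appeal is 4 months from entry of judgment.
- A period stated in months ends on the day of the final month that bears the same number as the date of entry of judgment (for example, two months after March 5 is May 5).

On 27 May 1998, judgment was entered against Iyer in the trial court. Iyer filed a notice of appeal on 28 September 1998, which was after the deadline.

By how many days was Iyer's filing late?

1 day

4 months after 27 May 1998 is September 27, 1998.
The deadline is September 27, 1998; from September 27, 1998 to September 28, 1998 is 1 days.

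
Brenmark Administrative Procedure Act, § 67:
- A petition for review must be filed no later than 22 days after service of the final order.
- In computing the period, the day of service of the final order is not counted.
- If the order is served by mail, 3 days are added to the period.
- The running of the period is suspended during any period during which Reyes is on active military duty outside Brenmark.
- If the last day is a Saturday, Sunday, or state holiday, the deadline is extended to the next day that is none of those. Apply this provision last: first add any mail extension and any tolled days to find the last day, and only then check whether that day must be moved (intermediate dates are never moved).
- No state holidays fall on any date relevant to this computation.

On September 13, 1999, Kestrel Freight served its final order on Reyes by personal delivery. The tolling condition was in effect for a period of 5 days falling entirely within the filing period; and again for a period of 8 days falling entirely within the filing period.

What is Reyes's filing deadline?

October 18, 1999

22 days after September 13, 1999 is October 5, 1999.
Service was not by mail, so no mail extension applies.
Tolling adds 5 days: October 5, 1999 + 5 days = October 10, 1999.
Tolling adds 8 days: October 10, 1999 + 8 days = October 18, 1999.
October 18, 1999 is a Monday and not a state holiday, so no extension applies.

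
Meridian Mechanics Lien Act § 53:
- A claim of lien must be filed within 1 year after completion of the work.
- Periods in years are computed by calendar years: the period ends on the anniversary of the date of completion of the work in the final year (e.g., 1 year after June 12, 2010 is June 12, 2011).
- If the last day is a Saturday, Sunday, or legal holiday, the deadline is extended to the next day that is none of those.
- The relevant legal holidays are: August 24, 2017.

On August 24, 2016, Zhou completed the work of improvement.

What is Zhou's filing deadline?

1 year after August 24, 2016 is August 24, 2017.
August 24, 2017 is a listed holiday. The next qualifying day is August 25, 2017.

August 25, 2017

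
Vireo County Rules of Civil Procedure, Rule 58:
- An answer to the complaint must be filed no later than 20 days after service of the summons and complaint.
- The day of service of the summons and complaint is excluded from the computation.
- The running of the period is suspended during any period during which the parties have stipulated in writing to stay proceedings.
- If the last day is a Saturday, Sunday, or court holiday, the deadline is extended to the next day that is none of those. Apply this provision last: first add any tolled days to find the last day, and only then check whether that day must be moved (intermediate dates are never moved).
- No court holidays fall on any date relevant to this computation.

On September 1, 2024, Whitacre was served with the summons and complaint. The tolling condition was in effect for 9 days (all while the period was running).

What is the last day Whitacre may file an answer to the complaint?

September 30, 2024

20 days after September 1, 2024 is September 21, 2024.
Tolling adds 9 days: September 21, 2024 + 9 days = September 30, 2024.
September 30, 2024 is a Monday and not a court holiday, so no extension applies.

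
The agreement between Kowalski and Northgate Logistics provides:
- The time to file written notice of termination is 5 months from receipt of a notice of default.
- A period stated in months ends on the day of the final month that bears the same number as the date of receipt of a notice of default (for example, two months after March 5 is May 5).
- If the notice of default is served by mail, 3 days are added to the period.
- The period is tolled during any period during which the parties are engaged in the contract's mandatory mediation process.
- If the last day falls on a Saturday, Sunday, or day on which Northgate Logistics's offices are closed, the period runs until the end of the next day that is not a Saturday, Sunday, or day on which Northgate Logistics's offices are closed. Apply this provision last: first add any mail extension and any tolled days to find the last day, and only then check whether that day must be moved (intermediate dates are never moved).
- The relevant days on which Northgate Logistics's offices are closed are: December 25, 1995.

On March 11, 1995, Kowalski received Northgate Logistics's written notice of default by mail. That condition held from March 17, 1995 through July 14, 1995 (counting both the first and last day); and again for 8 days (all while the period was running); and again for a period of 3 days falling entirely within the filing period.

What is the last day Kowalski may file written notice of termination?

5 months after March 11, 1995 is August 11, 1995.
Service was by mail, adding 3 days: August 11, 1995 + 3 days = August 14, 1995.
From March 17, 1995 through July 14, 1995 inclusive is 120 days; tolling adds 120 days: August 14, 1995 + 120 days = December 12, 1995.
Tolling adds 8 days: December 12, 1995 + 8 days = December 20, 1995.
Tolling adds 3 days: December 20, 1995 + 3 days = December 23, 1995.
December 23, 1995 is Saturday; December 24, 1995 is Sunday; December 25, 1995 is a listed holiday. The next qualifying day is December 26, 1995.

December 26, 1995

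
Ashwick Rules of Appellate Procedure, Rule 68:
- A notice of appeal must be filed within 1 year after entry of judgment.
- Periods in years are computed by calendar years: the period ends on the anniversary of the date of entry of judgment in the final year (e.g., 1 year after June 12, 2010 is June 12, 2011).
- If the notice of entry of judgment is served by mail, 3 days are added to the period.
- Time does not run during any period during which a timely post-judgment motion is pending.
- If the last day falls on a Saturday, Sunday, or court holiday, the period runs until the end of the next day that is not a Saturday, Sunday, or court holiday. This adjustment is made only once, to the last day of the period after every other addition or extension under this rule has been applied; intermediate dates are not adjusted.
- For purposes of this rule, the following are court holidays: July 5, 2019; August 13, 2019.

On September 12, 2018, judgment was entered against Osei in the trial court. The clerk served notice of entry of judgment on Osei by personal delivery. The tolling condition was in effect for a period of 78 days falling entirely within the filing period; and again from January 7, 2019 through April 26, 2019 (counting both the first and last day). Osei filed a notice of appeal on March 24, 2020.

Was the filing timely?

1 year after September 12, 2018 is September 12, 2019.
Service was not by mail, so no mail extension applies.
Tolling adds 78 days: September 12, 2019 + 78 days = November 29, 2019.
From January 7, 2019 through April 26, 2019 inclusive is 110 days; tolling adds 110 days: November 29, 2019 + 110 days = March 18, 2020.
March 18, 2020 is a Wednesday and not a court holiday, so no extension applies.
The deadline is March 18, 2020; the filing on March 24, 2020 is after that date.

No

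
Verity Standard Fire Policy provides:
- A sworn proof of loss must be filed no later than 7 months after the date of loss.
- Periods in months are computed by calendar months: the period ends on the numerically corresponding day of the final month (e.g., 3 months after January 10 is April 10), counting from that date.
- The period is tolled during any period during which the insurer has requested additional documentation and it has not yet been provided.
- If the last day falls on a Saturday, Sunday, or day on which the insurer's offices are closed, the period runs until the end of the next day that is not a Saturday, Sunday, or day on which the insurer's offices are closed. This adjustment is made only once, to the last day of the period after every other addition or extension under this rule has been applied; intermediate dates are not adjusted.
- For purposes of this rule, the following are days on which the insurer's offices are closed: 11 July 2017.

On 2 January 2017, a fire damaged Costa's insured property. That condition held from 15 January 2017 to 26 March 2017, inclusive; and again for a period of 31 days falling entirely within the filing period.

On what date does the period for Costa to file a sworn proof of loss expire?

November 13, 2017

7 months after 2 January 2017 is August 2, 2017.
From January 15, 2017 through March 26, 2017 inclusive is 71 days; tolling adds 71 days: August 2, 2017 + 71 days = October 12, 2017.
Tolling adds 31 days: October 12, 2017 + 31 days = November 12, 2017.
November 12, 2017 is Sunday. The next qualifying day is November 13, 2017.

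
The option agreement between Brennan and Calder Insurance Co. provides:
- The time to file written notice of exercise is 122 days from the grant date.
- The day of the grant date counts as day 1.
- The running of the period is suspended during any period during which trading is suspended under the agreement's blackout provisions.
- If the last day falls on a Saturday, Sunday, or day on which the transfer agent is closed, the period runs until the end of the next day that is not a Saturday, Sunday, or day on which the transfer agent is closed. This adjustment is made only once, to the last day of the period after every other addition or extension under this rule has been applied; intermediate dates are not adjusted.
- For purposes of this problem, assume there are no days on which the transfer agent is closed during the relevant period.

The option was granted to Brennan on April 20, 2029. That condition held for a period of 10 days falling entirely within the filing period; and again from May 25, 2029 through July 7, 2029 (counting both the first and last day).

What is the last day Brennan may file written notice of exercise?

Counting April 20, 2029 as day 1, day 122 is August 19, 2029.
Tolling adds 10 days: August 19, 2029 + 10 days = August 29, 2029.
From May 25, 2029 through July 7, 2029 inclusive is 44 days; tolling adds 44 days: August 29, 2029 + 44 days = October 12, 2029.
October 12, 2029 is a Friday and not a day on which the transfer agent is closed, so no extension applies.

October 12, 2029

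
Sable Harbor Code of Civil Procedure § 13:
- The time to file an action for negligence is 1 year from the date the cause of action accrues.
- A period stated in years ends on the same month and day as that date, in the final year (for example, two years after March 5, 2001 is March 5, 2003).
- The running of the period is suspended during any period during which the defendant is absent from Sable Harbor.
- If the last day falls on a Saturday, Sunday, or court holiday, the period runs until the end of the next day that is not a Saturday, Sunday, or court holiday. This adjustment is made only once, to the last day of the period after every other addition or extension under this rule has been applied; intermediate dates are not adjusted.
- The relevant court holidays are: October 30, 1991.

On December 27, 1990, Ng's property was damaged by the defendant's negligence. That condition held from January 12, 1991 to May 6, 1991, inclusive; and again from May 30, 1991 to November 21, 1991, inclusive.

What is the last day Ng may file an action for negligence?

October 13, 1992

1 year after December 27, 1990 is December 27, 1991.
From January 12, 1991 through May 6, 1991 inclusive is 115 days; tolling adds 115 days: December 27, 1991 + 115 days = April 20, 1992.
From May 30, 1991 through November 21, 1991 inclusive is 176 days; tolling adds 176 days: April 20, 1992 + 176 days = October 13, 1992.
October 13, 1992 is a Tuesday and not a court holiday, so no extension applies.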